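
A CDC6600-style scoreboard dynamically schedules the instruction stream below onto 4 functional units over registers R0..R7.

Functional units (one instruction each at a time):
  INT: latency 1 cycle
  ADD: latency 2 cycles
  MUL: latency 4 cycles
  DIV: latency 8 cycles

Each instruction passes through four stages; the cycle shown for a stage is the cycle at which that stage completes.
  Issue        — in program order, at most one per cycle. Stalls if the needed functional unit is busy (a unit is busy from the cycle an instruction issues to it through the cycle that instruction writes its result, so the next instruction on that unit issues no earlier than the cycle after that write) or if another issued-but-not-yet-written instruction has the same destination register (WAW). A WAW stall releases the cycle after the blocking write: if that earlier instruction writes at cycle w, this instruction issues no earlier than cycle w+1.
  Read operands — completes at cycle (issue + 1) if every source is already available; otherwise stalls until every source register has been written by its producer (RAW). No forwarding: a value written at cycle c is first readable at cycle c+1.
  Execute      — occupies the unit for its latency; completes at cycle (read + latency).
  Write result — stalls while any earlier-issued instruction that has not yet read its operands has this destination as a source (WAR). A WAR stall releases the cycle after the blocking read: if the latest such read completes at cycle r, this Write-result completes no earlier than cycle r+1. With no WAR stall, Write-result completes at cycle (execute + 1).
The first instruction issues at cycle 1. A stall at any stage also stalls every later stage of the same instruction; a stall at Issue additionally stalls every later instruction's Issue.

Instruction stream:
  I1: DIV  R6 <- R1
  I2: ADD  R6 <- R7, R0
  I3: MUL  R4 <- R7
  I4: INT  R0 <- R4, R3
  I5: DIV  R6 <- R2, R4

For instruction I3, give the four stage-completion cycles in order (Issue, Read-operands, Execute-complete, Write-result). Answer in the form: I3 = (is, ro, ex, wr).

c1: I1 issues→DIV
c2: I1 reads
c10: I1 exec-done
c11: I1 writes R6
c12: I2 issues→ADD
c13: I2 reads | I3 issues→MUL
c14: I3 reads | I4 issues→INT
c15: I2 exec-done
c16: I2 writes R6
c17: I5 issues→DIV
c18: I3 exec-done
c19: I3 writes R4
c20: I4 reads | I5 reads
c21: I4 exec-done
c22: I4 writes R0
c28: I5 exec-done
c29: I5 writes R6

I3 = (13, 14, 18, 19)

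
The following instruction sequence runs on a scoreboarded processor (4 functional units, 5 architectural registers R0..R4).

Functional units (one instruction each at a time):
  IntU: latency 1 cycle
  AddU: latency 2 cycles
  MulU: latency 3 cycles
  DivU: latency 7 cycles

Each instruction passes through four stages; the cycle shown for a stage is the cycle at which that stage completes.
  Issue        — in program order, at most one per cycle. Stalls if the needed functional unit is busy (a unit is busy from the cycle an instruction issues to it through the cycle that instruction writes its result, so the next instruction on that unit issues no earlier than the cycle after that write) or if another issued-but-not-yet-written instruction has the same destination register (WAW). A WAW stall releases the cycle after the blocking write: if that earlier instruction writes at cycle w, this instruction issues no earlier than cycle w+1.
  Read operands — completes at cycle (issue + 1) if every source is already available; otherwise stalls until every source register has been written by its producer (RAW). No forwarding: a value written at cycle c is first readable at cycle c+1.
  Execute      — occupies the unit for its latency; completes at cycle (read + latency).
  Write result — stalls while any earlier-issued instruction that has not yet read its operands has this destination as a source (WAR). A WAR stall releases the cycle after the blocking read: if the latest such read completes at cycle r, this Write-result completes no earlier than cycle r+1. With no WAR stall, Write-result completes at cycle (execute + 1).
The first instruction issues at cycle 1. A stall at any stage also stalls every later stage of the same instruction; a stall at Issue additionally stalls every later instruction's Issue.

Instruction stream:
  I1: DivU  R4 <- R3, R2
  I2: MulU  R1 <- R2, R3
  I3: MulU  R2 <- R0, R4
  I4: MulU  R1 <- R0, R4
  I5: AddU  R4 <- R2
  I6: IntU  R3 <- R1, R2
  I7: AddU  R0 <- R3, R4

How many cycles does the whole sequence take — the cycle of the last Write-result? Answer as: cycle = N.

cycle = 28

I1  is:1  ro:2  ex:9  wr:10
I2  is:2  ro:3  ex:6  wr:7
I3  is:8  ro:11  ex:14  wr:15  — struct: MulU busy until I2 writes@7, RAW R4: wait I1 write@10
I4  is:16  ro:17  ex:20  wr:21  — struct: MulU busy until I3 writes@15
I5  is:17  ro:18  ex:20  wr:21
I6  is:18  ro:22  ex:23  wr:24  — RAW R1: wait I4 write@21
I7  is:22  ro:25  ex:27  wr:28  — struct: AddU busy until I5 writes@21, RAW R3: wait I6 write@24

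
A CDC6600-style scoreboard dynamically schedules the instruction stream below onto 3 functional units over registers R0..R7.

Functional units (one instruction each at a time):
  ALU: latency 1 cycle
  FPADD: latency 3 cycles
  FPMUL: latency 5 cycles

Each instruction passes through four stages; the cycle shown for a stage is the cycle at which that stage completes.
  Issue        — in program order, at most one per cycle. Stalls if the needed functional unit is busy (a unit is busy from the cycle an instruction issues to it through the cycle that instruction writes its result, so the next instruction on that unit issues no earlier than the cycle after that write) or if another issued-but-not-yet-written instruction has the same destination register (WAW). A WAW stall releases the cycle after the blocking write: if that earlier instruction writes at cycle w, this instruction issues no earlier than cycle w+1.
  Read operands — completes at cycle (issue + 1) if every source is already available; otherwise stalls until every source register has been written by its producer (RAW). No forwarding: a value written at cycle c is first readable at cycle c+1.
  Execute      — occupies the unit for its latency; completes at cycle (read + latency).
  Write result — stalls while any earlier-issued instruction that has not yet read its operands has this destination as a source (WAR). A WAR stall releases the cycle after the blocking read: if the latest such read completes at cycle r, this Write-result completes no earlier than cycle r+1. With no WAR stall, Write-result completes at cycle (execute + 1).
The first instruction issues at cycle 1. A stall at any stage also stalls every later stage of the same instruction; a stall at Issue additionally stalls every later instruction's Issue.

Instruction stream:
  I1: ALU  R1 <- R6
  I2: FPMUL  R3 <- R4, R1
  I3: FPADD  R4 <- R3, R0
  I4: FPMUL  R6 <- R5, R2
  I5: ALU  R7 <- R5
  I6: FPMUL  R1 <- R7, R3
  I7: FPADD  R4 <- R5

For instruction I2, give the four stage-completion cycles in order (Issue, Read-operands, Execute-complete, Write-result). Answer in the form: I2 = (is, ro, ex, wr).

1) issue 1, read 2, done 3, write 4
2) issue 2, read 5, done 10, write 11  <RAW R1: wait I1 write@4>
3) issue 3, read 12, done 15, write 16  <RAW R3: wait I2 write@11>
4) issue 12, read 13, done 18, write 19  <struct: FPMUL busy until I2 writes@11>
5) issue 13, read 14, done 15, write 16
6) issue 20, read 21, done 26, write 27  <struct: FPMUL busy until I4 writes@19>
7) issue 21, read 22, done 25, write 26

I2 = (2, 5, 10, 11)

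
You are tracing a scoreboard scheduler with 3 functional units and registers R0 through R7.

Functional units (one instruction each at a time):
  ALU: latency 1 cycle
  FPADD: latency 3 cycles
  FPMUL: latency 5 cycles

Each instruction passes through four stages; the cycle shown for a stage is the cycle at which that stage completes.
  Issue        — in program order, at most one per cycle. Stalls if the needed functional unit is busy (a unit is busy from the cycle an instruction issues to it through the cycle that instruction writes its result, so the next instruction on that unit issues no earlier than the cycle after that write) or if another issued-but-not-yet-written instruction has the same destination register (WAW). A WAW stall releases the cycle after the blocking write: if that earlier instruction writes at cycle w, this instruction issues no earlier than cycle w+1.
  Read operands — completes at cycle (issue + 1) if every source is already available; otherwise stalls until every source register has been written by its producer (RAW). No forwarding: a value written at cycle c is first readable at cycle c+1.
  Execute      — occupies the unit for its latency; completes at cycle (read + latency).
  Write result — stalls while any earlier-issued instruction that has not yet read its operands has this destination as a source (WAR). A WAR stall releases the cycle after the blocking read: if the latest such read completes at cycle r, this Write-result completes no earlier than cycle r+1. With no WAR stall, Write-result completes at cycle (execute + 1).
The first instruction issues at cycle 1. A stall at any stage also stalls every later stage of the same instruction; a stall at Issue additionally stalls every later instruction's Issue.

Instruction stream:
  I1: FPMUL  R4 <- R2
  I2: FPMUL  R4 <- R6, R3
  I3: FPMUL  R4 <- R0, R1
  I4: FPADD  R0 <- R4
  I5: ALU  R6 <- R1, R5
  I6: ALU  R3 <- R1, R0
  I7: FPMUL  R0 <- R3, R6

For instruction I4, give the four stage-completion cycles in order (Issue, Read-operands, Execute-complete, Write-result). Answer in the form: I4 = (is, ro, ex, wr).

I1: IS=1 RO=2 EX=7 WR=8
I2: IS=9 RO=10 EX=15 WR=16  [struct: FPMUL busy until I1 writes@8]
I3: IS=17 RO=18 EX=23 WR=24  [struct: FPMUL busy until I2 writes@16]
I4: IS=18 RO=25 EX=28 WR=29  [RAW R4: wait I3 write@24]
I5: IS=19 RO=20 EX=21 WR=22
I6: IS=23 RO=30 EX=31 WR=32  [struct: ALU busy until I5 writes@22; RAW R0: wait I4 write@29]
I7: IS=30 RO=33 EX=38 WR=39  [WAW R0: wait I4 write@29; RAW R3: wait I6 write@32]

I4 = (18, 25, 28, 29)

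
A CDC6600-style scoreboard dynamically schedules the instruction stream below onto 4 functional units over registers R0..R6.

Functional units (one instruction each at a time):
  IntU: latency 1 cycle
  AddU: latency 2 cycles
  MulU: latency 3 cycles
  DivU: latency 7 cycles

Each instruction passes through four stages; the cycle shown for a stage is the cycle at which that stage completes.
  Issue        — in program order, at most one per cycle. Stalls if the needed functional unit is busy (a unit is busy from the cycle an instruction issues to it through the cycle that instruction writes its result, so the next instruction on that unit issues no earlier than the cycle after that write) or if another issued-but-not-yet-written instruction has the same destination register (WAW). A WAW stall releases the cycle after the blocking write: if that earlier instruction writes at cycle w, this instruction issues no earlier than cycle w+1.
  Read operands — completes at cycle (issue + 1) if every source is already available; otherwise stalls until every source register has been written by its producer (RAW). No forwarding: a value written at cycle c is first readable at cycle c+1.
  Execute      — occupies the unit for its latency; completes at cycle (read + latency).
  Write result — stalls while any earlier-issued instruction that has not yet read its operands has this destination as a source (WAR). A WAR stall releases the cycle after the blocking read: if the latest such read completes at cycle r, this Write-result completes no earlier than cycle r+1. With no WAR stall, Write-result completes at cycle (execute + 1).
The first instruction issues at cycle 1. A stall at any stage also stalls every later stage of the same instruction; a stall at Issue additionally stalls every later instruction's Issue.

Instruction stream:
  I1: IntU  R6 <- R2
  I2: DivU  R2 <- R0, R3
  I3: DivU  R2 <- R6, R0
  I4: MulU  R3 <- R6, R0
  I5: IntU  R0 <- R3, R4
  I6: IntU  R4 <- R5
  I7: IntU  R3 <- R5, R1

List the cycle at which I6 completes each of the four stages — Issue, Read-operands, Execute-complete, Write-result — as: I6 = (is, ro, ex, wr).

1) issue 1, read 2, done 3, write 4
2) issue 2, read 3, done 10, write 11
3) issue 12, read 13, done 20, write 21  <struct: DivU busy until I2 writes@11>
4) issue 13, read 14, done 17, write 18
5) issue 14, read 19, done 20, write 21  <RAW R3: wait I4 write@18>
6) issue 22, read 23, done 24, write 25  <struct: IntU busy until I5 writes@21>
7) issue 26, read 27, done 28, write 29  <struct: IntU busy until I6 writes@25>

I6 = (22, 23, 24, 25)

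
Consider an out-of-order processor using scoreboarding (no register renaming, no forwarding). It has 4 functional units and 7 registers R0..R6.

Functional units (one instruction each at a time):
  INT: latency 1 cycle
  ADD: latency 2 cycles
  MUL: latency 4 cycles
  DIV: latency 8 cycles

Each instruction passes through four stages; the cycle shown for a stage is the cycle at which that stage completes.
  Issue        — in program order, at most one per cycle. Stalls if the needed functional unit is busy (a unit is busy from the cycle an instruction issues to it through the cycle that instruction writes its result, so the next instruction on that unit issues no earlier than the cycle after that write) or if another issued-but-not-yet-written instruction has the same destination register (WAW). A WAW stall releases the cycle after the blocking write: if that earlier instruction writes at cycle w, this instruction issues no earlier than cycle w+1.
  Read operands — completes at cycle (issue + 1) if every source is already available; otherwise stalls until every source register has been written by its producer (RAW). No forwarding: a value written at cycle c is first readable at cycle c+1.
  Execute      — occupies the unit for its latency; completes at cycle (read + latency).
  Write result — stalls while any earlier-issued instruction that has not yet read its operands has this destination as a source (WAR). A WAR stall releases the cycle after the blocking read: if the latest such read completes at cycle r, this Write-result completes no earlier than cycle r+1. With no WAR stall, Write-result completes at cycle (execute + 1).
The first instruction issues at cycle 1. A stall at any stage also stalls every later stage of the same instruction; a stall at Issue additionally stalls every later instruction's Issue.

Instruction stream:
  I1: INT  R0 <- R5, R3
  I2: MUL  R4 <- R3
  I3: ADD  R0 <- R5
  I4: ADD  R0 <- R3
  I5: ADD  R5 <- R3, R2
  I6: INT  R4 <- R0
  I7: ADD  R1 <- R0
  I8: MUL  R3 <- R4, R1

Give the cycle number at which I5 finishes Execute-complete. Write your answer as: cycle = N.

cycle = 18

c1: I1→INT
c2: I1 RO · I2→MUL
c3: I1 EX · I2 RO
c4: I1 WR R0
c5: I3→ADD
c6: I3 RO
c7: I2 EX
c8: I2 WR R4 · I3 EX
c9: I3 WR R0
c10: I4→ADD
c11: I4 RO
c13: I4 EX
c14: I4 WR R0
c15: I5→ADD
c16: I5 RO · I6→INT
c17: I6 RO
c18: I5 EX · I6 EX
c19: I5 WR R5 · I6 WR R4
c20: I7→ADD
c21: I7 RO · I8→MUL
c23: I7 EX
c24: I7 WR R1
c25: I8 RO
c29: I8 EX
c30: I8 WR R3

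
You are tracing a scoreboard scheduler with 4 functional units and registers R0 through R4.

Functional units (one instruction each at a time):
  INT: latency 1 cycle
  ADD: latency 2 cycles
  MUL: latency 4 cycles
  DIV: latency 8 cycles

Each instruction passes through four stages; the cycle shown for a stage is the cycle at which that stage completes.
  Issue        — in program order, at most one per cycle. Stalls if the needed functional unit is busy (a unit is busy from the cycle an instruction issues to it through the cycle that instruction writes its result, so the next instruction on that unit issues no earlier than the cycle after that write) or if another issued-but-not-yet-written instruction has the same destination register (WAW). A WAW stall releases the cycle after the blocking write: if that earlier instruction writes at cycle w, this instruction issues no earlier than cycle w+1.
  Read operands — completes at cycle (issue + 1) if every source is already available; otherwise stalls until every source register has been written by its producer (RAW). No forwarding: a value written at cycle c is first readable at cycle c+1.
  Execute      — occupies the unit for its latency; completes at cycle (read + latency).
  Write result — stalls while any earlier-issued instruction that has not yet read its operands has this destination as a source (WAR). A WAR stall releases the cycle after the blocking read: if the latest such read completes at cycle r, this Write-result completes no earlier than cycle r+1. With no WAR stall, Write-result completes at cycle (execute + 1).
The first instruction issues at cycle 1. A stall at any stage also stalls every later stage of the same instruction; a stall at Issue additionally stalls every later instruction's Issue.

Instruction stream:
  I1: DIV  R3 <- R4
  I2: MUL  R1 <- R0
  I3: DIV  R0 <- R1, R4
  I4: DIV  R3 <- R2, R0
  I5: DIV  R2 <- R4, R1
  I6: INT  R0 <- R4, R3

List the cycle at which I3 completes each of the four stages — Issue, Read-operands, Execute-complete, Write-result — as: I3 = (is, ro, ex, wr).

1) issue 1, read 2, done 10, write 11
2) issue 2, read 3, done 7, write 8
3) issue 12, read 13, done 21, write 22  <struct: DIV busy until I1 writes@11>
4) issue 23, read 24, done 32, write 33  <struct: DIV busy until I3 writes@22>
5) issue 34, read 35, done 43, write 44  <struct: DIV busy until I4 writes@33>
6) issue 35, read 36, done 37, write 38

I3 = (12, 13, 21, 22)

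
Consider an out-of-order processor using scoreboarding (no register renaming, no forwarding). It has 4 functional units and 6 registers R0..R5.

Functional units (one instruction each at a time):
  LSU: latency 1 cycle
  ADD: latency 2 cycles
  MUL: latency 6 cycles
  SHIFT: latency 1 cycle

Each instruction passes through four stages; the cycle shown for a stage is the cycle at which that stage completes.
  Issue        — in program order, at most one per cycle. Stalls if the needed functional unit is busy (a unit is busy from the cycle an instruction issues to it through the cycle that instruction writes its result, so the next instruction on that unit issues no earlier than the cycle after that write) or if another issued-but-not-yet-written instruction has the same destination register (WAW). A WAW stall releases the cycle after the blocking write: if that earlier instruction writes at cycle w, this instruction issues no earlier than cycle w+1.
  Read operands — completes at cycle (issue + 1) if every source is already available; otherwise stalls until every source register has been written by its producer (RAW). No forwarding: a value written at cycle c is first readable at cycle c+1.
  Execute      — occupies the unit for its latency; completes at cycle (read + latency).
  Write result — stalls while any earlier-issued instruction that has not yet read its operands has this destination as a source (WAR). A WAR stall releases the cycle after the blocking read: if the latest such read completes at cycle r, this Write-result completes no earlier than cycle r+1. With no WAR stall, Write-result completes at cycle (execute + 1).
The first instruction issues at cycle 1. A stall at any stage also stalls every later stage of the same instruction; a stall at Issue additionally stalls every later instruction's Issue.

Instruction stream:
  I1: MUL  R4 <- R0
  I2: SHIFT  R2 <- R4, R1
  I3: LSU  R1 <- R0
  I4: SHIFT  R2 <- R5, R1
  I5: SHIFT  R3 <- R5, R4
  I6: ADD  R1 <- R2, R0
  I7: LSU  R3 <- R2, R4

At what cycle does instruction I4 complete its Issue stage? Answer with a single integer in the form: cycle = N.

cycle = 13

[1] I1→MUL
[2] I1 RO · I2→SHIFT
[3] I3→LSU
[4] I3 RO
[5] I3 EX
[8] I1 EX
[9] I1 WR R4
[10] I2 RO
[11] I2 EX · I3 WR R1
[12] I2 WR R2
[13] I4→SHIFT
[14] I4 RO
[15] I4 EX
[16] I4 WR R2
[17] I5→SHIFT
[18] I5 RO · I6→ADD
[19] I5 EX · I6 RO
[20] I5 WR R3
[21] I6 EX · I7→LSU
[22] I6 WR R1 · I7 RO
[23] I7 EX
[24] I7 WR R3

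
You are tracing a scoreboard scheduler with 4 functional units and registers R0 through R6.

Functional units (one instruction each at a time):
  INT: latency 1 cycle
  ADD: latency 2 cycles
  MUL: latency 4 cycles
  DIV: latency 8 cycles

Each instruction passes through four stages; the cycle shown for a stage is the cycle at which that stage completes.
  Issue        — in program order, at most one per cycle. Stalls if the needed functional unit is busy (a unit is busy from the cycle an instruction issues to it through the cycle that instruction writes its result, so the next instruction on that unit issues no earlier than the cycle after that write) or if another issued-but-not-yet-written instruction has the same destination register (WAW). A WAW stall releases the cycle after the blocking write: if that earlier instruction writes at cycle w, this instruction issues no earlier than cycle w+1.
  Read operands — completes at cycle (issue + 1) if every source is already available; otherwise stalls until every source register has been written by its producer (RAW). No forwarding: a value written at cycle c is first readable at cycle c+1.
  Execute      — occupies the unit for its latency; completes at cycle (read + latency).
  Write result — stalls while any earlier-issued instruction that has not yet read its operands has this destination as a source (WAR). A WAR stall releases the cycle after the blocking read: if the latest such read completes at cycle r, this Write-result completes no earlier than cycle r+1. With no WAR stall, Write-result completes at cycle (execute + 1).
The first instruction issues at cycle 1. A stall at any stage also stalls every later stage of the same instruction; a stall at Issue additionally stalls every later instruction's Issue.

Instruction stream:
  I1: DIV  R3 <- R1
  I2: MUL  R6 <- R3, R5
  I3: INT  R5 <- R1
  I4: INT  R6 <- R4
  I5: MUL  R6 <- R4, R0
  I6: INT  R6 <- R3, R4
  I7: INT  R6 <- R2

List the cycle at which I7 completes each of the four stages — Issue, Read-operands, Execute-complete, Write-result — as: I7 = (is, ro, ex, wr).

I7 = (33, 34, 35, 36)

c1: I1 issues→DIV
c2: I1 reads · I2 issues→MUL
c3: I3 issues→INT
c4: I3 reads
c5: I3 exec-done
c10: I1 exec-done
c11: I1 writes R3
c12: I2 reads
c13: I3 writes R5
c16: I2 exec-done
c17: I2 writes R6
c18: I4 issues→INT
c19: I4 reads
c20: I4 exec-done
c21: I4 writes R6
c22: I5 issues→MUL
c23: I5 reads
c27: I5 exec-done
c28: I5 writes R6
c29: I6 issues→INT
c30: I6 reads
c31: I6 exec-done
c32: I6 writes R6
c33: I7 issues→INT
c34: I7 reads
c35: I7 exec-done
c36: I7 writes R6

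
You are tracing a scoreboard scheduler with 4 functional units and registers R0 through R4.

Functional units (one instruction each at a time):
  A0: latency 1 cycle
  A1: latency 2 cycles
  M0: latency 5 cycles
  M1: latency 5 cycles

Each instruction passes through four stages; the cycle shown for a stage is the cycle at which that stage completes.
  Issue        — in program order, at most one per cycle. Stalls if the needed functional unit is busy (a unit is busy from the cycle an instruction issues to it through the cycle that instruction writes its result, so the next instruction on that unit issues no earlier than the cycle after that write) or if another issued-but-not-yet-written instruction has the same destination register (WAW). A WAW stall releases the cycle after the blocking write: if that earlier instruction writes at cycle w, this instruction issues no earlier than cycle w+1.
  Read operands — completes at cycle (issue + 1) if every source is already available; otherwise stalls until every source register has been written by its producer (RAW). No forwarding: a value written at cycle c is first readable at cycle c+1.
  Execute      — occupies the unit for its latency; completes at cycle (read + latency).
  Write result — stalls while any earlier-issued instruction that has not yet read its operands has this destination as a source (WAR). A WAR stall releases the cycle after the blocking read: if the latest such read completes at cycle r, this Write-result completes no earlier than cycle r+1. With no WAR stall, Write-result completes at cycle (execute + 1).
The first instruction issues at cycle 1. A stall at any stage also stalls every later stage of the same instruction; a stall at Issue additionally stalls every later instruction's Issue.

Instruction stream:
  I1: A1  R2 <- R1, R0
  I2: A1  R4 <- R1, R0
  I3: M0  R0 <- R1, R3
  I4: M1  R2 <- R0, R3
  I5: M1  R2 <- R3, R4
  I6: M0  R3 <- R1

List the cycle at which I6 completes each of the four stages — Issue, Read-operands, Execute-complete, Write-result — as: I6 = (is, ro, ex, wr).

I6 = (23, 24, 29, 30)

[I1] 1/2/4/5
[I2] 6/7/9/10  (struct: A1 busy until I1 writes@5)
[I3] 7/8/13/14
[I4] 8/15/20/21  (RAW R0: wait I3 write@14)
[I5] 22/23/28/29  (struct: M1 busy until I4 writes@21)
[I6] 23/24/29/30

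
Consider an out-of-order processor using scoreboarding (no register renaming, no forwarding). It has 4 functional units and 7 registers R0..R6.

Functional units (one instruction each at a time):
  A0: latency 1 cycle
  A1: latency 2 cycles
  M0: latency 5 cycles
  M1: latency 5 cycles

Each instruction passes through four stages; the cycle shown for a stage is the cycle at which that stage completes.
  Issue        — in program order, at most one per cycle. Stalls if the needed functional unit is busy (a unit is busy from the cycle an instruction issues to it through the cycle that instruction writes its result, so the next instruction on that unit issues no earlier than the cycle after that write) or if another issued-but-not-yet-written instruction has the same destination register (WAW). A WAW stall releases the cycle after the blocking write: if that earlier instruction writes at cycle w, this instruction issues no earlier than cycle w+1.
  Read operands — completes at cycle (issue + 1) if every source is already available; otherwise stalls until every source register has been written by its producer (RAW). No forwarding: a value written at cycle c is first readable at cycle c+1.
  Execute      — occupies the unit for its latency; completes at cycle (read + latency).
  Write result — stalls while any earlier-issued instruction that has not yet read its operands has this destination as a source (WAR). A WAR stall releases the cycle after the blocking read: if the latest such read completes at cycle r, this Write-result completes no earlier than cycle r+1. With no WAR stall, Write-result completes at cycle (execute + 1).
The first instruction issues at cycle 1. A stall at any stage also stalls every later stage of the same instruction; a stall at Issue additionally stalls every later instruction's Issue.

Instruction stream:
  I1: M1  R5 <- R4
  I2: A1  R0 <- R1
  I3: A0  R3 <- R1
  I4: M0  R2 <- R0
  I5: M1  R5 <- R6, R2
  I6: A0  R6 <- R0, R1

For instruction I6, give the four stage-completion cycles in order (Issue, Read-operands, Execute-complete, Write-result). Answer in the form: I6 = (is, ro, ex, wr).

t=1  I1→M1
t=2  I1 RO, I2→A1
t=3  I2 RO, I3→A0
t=4  I3 RO, I4→M0
t=5  I2 EX, I3 EX
t=6  I2 WR R0, I3 WR R3
t=7  I1 EX, I4 RO
t=8  I1 WR R5
t=9  I5→M1
t=10  I6→A0
t=11  I6 RO
t=12  I4 EX, I6 EX
t=13  I4 WR R2
t=14  I5 RO
t=15  I6 WR R6
t=19  I5 EX
t=20  I5 WR R5

I6 = (10, 11, 12, 15)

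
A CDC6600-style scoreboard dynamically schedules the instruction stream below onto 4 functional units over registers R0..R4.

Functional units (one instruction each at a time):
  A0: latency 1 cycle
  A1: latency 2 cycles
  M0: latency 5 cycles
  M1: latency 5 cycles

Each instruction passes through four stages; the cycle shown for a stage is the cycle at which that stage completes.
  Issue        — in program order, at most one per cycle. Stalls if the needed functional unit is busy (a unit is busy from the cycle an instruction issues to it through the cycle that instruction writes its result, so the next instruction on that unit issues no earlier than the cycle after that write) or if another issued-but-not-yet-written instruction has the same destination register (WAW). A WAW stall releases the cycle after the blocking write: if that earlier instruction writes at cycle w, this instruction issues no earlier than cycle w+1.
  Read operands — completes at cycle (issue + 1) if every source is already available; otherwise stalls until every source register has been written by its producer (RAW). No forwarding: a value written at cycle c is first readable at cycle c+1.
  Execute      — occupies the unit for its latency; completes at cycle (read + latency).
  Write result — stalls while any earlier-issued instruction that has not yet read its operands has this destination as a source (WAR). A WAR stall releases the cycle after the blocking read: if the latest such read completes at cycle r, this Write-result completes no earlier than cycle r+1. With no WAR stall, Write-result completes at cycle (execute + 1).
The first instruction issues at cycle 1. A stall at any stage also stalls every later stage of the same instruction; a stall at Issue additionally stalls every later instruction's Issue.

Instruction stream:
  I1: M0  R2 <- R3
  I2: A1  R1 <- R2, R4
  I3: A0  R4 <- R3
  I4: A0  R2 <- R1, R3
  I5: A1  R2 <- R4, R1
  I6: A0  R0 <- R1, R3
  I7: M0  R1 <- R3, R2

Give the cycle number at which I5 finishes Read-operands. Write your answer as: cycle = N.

cycle 1: I1→M0
cycle 2: I1 RO; I2→A1
cycle 3: I3→A0
cycle 4: I3 RO
cycle 5: I3 EX
cycle 7: I1 EX
cycle 8: I1 WR R2
cycle 9: I2 RO
cycle 10: I3 WR R4
cycle 11: I2 EX; I4→A0
cycle 12: I2 WR R1
cycle 13: I4 RO
cycle 14: I4 EX
cycle 15: I4 WR R2
cycle 16: I5→A1
cycle 17: I5 RO; I6→A0
cycle 18: I6 RO; I7→M0
cycle 19: I5 EX; I6 EX
cycle 20: I5 WR R2; I6 WR R0
cycle 21: I7 RO
cycle 26: I7 EX
cycle 27: I7 WR R1

cycle = 17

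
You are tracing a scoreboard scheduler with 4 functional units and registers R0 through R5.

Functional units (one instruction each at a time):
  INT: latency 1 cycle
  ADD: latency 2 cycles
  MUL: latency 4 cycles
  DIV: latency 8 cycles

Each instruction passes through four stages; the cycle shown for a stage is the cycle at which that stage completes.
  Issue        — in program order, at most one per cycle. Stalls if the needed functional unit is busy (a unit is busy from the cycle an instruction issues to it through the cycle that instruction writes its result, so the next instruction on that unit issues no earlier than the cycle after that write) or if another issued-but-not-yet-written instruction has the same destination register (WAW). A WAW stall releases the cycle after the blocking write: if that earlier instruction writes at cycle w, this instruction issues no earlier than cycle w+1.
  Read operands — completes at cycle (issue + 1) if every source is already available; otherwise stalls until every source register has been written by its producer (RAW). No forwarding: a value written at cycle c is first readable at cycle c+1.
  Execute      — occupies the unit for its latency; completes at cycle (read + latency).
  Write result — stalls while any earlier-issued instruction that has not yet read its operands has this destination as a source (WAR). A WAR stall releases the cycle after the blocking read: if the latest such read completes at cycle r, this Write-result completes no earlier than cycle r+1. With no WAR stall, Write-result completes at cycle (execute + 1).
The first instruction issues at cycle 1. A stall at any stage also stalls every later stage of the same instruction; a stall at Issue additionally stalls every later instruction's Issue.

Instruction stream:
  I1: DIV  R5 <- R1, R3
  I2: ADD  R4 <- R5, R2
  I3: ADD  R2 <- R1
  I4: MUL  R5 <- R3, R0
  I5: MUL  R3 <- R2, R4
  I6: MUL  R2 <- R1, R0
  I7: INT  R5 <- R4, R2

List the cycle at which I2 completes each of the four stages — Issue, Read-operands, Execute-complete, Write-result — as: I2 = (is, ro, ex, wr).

I1  is:1  ro:2  ex:10  wr:11
I2  is:2  ro:12  ex:14  wr:15  — RAW R5: wait I1 write@11
I3  is:16  ro:17  ex:19  wr:20  — struct: ADD busy until I2 writes@15
I4  is:17  ro:18  ex:22  wr:23
I5  is:24  ro:25  ex:29  wr:30  — struct: MUL busy until I4 writes@23
I6  is:31  ro:32  ex:36  wr:37  — struct: MUL busy until I5 writes@30
I7  is:32  ro:38  ex:39  wr:40  — RAW R2: wait I6 write@37

I2 = (2, 12, 14, 15)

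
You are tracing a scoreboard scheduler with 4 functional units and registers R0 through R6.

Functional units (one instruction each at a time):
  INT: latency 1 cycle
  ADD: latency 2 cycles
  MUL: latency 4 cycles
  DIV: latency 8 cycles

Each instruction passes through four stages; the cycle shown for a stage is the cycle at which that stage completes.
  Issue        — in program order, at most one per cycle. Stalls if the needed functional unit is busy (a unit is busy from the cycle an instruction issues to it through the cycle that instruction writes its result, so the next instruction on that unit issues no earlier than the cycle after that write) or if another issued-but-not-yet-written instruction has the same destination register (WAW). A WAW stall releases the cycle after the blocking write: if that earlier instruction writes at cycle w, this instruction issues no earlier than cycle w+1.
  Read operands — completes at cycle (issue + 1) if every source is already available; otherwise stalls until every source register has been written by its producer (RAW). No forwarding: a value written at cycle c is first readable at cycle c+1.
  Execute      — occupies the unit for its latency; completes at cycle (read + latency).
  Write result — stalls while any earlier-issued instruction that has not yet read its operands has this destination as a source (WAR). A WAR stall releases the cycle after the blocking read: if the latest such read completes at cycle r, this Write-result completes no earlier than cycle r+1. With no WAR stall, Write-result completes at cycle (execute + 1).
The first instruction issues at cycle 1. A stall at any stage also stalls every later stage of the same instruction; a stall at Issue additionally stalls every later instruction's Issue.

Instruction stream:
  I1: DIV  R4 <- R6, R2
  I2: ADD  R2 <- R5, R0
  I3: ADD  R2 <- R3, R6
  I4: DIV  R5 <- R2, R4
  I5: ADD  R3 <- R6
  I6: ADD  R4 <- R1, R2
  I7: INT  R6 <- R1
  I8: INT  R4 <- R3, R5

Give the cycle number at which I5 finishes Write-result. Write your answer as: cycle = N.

c1: I1 issues→DIV
c2: I1 reads · I2 issues→ADD
c3: I2 reads
c5: I2 exec-done
c6: I2 writes R2
c7: I3 issues→ADD
c8: I3 reads
c10: I1 exec-done · I3 exec-done
c11: I1 writes R4 · I3 writes R2
c12: I4 issues→DIV
c13: I4 reads · I5 issues→ADD
c14: I5 reads
c16: I5 exec-done
c17: I5 writes R3
c18: I6 issues→ADD
c19: I6 reads · I7 issues→INT
c20: I7 reads
c21: I4 exec-done · I6 exec-done · I7 exec-done
c22: I4 writes R5 · I6 writes R4 · I7 writes R6
c23: I8 issues→INT
c24: I8 reads
c25: I8 exec-done
c26: I8 writes R4

cycle = 17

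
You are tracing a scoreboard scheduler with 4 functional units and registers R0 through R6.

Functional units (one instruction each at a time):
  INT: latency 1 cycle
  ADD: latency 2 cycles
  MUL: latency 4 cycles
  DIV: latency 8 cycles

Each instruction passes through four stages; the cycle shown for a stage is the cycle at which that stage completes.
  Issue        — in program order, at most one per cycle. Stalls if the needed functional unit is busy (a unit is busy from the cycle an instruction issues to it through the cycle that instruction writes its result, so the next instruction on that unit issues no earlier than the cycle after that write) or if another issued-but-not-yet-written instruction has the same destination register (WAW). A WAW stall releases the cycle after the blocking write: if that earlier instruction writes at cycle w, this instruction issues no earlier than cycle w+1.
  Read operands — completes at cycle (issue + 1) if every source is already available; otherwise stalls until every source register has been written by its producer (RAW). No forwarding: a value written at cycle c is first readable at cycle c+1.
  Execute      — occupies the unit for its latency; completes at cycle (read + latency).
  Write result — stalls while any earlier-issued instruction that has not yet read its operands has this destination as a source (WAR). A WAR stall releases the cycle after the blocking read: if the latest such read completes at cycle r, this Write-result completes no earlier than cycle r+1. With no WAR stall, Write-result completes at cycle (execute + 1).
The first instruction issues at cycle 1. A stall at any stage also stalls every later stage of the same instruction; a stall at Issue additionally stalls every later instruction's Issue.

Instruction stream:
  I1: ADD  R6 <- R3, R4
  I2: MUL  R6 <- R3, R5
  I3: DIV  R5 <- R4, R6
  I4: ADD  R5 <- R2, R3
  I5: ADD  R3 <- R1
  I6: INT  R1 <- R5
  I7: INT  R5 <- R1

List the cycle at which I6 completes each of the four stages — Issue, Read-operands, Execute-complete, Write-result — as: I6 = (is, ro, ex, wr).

[I1] 1/2/4/5
[I2] 6/7/11/12  (WAW R6: wait I1 write@5)
[I3] 7/13/21/22  (RAW R6: wait I2 write@12)
[I4] 23/24/26/27  (WAW R5: wait I3 write@22)
[I5] 28/29/31/32  (struct: ADD busy until I4 writes@27)
[I6] 29/30/31/32
[I7] 33/34/35/36  (struct: INT busy until I6 writes@32)

I6 = (29, 30, 31, 32)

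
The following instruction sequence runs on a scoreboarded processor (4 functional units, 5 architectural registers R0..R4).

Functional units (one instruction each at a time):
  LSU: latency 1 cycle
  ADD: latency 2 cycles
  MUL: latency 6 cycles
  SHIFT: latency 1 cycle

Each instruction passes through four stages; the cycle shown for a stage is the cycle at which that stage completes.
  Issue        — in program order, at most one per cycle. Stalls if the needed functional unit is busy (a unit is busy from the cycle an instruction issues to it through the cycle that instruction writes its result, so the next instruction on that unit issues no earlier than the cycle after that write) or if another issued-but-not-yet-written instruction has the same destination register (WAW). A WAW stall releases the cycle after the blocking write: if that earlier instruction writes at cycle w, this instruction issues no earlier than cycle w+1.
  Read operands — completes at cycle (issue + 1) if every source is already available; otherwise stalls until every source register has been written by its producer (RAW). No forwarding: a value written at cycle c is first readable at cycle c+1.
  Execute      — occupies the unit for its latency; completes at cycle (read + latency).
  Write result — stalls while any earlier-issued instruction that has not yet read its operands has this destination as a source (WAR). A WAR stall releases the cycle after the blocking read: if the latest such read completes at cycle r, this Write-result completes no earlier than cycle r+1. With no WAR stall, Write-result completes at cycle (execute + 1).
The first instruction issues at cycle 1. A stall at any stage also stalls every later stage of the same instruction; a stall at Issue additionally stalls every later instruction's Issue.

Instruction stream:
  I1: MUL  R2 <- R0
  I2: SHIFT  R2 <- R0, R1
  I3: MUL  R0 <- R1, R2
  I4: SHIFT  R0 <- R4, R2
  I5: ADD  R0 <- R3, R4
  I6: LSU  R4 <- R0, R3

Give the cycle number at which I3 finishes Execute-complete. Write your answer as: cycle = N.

1) issue 1, read 2, done 8, write 9
2) issue 10, read 11, done 12, write 13  <WAW R2: wait I1 write@9>
3) issue 11, read 14, done 20, write 21  <RAW R2: wait I2 write@13>
4) issue 22, read 23, done 24, write 25  <WAW R0: wait I3 write@21>
5) issue 26, read 27, done 29, write 30  <WAW R0: wait I4 write@25>
6) issue 27, read 31, done 32, write 33  <RAW R0: wait I5 write@30>

cycle = 20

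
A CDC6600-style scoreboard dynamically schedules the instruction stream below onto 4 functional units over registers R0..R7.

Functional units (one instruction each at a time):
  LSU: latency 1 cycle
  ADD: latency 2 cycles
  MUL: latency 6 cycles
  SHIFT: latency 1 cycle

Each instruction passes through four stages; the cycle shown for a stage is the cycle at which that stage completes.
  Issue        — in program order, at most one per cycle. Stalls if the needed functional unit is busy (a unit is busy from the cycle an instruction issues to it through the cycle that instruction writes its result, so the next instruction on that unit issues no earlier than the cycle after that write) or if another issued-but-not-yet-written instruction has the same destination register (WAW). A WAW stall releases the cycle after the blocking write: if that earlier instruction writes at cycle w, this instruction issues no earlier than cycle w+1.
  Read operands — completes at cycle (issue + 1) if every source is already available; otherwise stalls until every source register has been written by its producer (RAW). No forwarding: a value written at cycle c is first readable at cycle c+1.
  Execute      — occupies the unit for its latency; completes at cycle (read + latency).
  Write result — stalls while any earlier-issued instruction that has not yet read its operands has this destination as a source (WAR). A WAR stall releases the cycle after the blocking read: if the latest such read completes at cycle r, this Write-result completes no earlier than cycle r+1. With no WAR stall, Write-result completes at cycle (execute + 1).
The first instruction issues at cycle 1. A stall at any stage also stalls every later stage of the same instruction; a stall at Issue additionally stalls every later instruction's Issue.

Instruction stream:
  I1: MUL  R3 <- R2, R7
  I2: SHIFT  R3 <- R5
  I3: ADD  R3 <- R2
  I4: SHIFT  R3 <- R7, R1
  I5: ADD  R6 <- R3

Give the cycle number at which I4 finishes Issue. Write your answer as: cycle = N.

[I1] 1/2/8/9
[I2] 10/11/12/13  (WAW R3: wait I1 write@9)
[I3] 14/15/17/18  (WAW R3: wait I2 write@13)
[I4] 19/20/21/22  (WAW R3: wait I3 write@18)
[I5] 20/23/25/26  (RAW R3: wait I4 write@22)

cycle = 19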